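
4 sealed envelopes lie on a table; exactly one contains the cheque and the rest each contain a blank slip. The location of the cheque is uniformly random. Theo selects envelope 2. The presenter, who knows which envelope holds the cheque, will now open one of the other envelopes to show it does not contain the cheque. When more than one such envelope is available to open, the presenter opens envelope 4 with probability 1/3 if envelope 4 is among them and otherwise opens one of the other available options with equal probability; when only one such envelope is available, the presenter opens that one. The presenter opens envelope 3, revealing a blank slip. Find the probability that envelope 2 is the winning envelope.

Apply Bayes' rule, conditioning on where the cheque actually is.
If it is in envelope 1 (prior 1/4): envelope 4 is available but not opened, probability 2/3; weight (1/4)·(2/3) = 1/6.
If it is in envelope 2 (prior 1/4): envelope 4 is available but not opened; envelope 3 gets probability (1 − 1/3)/2 = 1/3; weight (1/4)·(1/3) = 1/12.
If it is in envelope 3 (prior 1/4): the presenter opened envelope 3, so this case is ruled out; weight (1/4)·0 = 0.
If it is in envelope 4 (prior 1/4): envelope 4 holds the prize so is unavailable; the presenter chooses uniformly among the 2 others, probability 1/2; weight (1/4)·(1/2) = 1/8.
The weights sum to 3/8.
So P(the cheque in envelope 2 | the presenter opened envelope 3) = (1/12) / (3/8) = 2/9.

2/9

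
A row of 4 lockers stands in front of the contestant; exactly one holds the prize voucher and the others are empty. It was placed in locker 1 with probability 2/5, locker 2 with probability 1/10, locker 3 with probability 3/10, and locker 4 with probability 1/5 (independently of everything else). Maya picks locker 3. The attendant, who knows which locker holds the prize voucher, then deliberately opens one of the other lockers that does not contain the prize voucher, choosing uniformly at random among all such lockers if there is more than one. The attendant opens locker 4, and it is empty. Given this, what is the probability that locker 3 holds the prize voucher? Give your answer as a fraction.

Apply Bayes' rule, conditioning on where the prize voucher actually is.
If it is in locker 1 (prior 2/5): the attendant has 2 equally likely choices, so probability 1/2; weight (2/5)·(1/2) = 1/5.
If it is in locker 2 (prior 1/10): the attendant has 2 equally likely choices, so probability 1/2; weight (1/10)·(1/2) = 1/20.
If it is in locker 3 (prior 3/10): the attendant has 3 equally likely choices, so probability 1/3; weight (3/10)·(1/3) = 1/10.
If it is in locker 4 (prior 1/5): the attendant opened locker 4, so this case is ruled out; weight (1/5)·0 = 0.
The weights sum to 7/20.
So P(the prize voucher in locker 3 | the attendant opened locker 4) = (1/10) / (7/20) = 2/7.

2/7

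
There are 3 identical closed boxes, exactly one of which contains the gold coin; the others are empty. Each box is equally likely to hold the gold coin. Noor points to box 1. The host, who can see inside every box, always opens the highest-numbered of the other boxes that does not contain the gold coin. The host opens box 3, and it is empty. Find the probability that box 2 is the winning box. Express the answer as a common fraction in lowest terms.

Consider each possible location of the gold coin in turn.
If it is in either of boxes 1 and 2 (prior 1/3 each): box 3 is the highest-numbered option available, probability 1; weight (1/3)·1 = 1/3 each.
If it is in box 3 (prior 1/3): the host opened box 3, so this case is ruled out; weight (1/3)·0 = 0.
The weights sum to 2/3.
So P(the gold coin in box 2 | the host opened box 3) = (1/3) / (2/3) = 1/2.

1/2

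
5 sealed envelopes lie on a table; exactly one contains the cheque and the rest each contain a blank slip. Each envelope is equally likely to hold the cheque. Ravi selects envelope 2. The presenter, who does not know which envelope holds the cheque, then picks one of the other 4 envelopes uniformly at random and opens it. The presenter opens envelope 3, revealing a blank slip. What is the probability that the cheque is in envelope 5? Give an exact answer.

Because the presenter chose which envelope to open without knowing where the cheque is, the choice is independent of the prize location. Learning that envelope 3 does not hold the cheque simply rules out that one location and leaves the remaining 4 envelopes still equally likely by symmetry.
So P(the cheque in envelope 5) = 1/4.

1/4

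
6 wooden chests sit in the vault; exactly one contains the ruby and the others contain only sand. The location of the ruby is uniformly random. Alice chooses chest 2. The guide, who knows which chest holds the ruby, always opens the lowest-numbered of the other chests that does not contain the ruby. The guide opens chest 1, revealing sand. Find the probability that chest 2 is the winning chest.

Apply Bayes' rule, conditioning on where the ruby actually is.
If it is in chest 1 (prior 1/6): the guide opened chest 1, so this case is ruled out; weight (1/6)·0 = 0.
If it is in any of chests 2, 3, 4, 5, and 6 (prior 1/6 each): chest 1 is the lowest-numbered option available, probability 1; weight (1/6)·1 = 1/6 each.
The weights sum to 5/6.
So P(the ruby in chest 2 | the guide opened chest 1) = (1/6) / (5/6) = 1/5.

1/5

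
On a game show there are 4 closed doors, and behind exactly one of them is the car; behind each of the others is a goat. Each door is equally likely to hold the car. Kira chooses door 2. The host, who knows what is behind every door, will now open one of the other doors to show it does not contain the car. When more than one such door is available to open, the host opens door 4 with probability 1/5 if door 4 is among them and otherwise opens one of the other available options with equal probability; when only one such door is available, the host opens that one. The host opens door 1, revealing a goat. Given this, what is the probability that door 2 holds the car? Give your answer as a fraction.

Apply Bayes' rule, conditioning on where the car actually is.
If it is behind door 1 (prior 1/4): the host opened door 1, so this case is ruled out; weight (1/4)·0 = 0.
If it is behind door 2 (prior 1/4): door 4 is available but not opened; door 1 gets probability (1 − 1/5)/2 = 2/5; weight (1/4)·(2/5) = 1/10.
If it is behind door 3 (prior 1/4): door 4 is available but not opened, probability 4/5; weight (1/4)·(4/5) = 1/5.
If it is behind door 4 (prior 1/4): door 4 holds the prize so is unavailable; the host chooses uniformly among the 2 others, probability 1/2; weight (1/4)·(1/2) = 1/8.
The weights sum to 17/40.
So P(the car behind door 2 | the host opened door 1) = (1/10) / (17/40) = 4/17.

4/17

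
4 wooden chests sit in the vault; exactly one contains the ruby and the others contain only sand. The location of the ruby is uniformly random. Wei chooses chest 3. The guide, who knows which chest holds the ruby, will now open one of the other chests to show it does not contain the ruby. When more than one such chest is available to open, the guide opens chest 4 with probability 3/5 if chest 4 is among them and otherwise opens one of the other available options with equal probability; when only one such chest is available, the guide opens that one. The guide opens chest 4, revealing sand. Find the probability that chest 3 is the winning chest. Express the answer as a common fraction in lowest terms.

1/3

Condition on the true location of the ruby.
If it is in any of chests 1, 2, and 3 (prior 1/4 each): chest 4 is available, opened with probability 3/5; weight (1/4)·(3/5) = 3/20 each.
If it is in chest 4 (prior 1/4): the guide opened chest 4, so this case is ruled out; weight (1/4)·0 = 0.
The weights sum to 9/20.
So P(the ruby in chest 3 | the guide opened chest 4) = (3/20) / (9/20) = 1/3.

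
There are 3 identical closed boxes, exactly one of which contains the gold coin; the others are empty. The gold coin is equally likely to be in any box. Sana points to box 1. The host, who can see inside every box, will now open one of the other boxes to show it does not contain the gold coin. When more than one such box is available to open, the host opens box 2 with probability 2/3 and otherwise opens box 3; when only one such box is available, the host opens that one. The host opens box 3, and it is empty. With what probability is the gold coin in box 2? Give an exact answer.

Apply Bayes' rule, conditioning on where the gold coin actually is.
If it is in box 1 (prior 1/3): box 2 is available but not opened, probability 1/3; weight (1/3)·(1/3) = 1/9.
If it is in box 2 (prior 1/3): only box 3 is available, probability 1; weight (1/3)·1 = 1/3.
If it is in box 3 (prior 1/3): the host opened box 3, so this case is ruled out; weight (1/3)·0 = 0.
The weights sum to 4/9.
So P(the gold coin in box 2 | the host opened box 3) = (1/3) / (4/9) = 3/4.

3/4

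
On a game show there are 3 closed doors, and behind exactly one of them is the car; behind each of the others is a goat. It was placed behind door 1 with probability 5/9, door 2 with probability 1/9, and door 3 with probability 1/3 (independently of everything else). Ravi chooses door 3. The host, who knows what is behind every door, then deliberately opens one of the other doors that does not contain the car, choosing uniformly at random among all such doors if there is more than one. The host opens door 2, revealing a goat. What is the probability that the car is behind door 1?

10/13

Apply Bayes' rule, conditioning on where the car actually is.
If it is behind door 1 (prior 5/9): the host has no choice, probability 1; weight (5/9)·1 = 5/9.
If it is behind door 2 (prior 1/9): the host opened door 2, so this case is ruled out; weight (1/9)·0 = 0.
If it is behind door 3 (prior 1/3): the host has 2 equally likely choices, so probability 1/2; weight (1/3)·(1/2) = 1/6.
The weights sum to 13/18.
So P(the car behind door 1 | the host opened door 2) = (5/9) / (13/18) = 10/13.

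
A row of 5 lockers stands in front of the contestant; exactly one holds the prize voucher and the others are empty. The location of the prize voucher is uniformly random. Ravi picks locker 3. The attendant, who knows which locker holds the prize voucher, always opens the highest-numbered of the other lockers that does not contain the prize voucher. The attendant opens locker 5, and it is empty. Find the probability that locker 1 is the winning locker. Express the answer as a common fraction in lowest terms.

Apply Bayes' rule, conditioning on where the prize voucher actually is.
If it is in any of lockers 1, 2, 3, and 4 (prior 1/5 each): locker 5 is the highest-numbered option available, probability 1; weight (1/5)·1 = 1/5 each.
If it is in locker 5 (prior 1/5): the attendant opened locker 5, so this case is ruled out; weight (1/5)·0 = 0.
The weights sum to 4/5.
So P(the prize voucher in locker 1 | the attendant opened locker 5) = (1/5) / (4/5) = 1/4.

1/4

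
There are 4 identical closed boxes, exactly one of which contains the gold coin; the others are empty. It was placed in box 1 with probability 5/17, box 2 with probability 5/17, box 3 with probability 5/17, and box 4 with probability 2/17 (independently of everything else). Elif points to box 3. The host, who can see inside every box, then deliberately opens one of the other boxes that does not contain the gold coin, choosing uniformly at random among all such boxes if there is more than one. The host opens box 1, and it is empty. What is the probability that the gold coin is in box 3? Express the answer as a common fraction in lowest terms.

10/31

Condition on the true location of the gold coin.
If it is in box 1 (prior 5/17): the host opened box 1, so this case is ruled out; weight (5/17)·0 = 0.
If it is in box 2 (prior 5/17): the host has 2 equally likely choices, so probability 1/2; weight (5/17)·(1/2) = 5/34.
If it is in box 3 (prior 5/17): the host has 3 equally likely choices, so probability 1/3; weight (5/17)·(1/3) = 5/51.
If it is in box 4 (prior 2/17): the host has 2 equally likely choices, so probability 1/2; weight (2/17)·(1/2) = 1/17.
The weights sum to 31/102.
So P(the gold coin in box 3 | the host opened box 1) = (5/51) / (31/102) = 10/31.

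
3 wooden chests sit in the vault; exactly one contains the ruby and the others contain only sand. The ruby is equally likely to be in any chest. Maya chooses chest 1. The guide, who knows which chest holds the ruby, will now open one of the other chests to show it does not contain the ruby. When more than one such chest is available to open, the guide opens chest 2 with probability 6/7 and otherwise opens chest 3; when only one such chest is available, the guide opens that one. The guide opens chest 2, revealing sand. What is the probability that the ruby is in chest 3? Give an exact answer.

Consider each possible location of the ruby in turn.
If it is in chest 1 (prior 1/3): chest 2 is available, opened with probability 6/7; weight (1/3)·(6/7) = 2/7.
If it is in chest 2 (prior 1/3): the guide opened chest 2, so this case is ruled out; weight (1/3)·0 = 0.
If it is in chest 3 (prior 1/3): only chest 2 is available, probability 1; weight (1/3)·1 = 1/3.
The weights sum to 13/21.
So P(the ruby in chest 3 | the guide opened chest 2) = (1/3) / (13/21) = 7/13.

7/13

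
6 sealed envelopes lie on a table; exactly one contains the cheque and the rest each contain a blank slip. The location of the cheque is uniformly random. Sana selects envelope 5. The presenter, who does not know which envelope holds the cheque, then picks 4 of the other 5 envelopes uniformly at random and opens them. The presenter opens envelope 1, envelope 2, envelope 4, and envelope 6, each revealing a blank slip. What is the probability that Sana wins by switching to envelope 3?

1/2

Condition on the true location of the cheque.
If it is in any of envelopes 1, 2, 4, and 6 (prior 1/6 each): that envelope was opened and seen not to hold the prize — ruled out; weight (1/6)·0 = 0 each.
If it is in either of envelopes 3 and 5 (prior 1/6 each): the presenter picks exactly this set with probability 1/5 regardless, and none is the prize; weight (1/6)·(1/5) = 1/30 each.
The weights sum to 1/15.
So P(the cheque in envelope 3 | the presenter opened envelope 1, envelope 2, envelope 4, and envelope 6) = (1/30) / (1/15) = 1/2.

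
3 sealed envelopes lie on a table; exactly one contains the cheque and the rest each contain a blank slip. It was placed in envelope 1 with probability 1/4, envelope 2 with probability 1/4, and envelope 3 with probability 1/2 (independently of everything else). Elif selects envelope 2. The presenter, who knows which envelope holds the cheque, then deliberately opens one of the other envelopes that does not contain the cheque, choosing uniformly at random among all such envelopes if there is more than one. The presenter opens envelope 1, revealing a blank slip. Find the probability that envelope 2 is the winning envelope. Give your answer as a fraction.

Apply Bayes' rule, conditioning on where the cheque actually is.
If it is in envelope 1 (prior 1/4): the presenter opened envelope 1, so this case is ruled out; weight (1/4)·0 = 0.
If it is in envelope 2 (prior 1/4): the presenter has 2 equally likely choices, so probability 1/2; weight (1/4)·(1/2) = 1/8.
If it is in envelope 3 (prior 1/2): the presenter has no choice, probability 1; weight (1/2)·1 = 1/2.
The weights sum to 5/8.
So P(the cheque in envelope 2 | the presenter opened envelope 1) = (1/8) / (5/8) = 1/5.

1/5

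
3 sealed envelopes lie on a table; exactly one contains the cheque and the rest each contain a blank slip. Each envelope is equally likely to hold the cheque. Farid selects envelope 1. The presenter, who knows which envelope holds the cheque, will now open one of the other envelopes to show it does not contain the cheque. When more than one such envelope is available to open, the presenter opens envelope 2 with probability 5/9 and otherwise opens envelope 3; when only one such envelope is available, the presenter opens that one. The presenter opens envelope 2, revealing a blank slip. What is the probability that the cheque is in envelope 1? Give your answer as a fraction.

5/14

Consider each possible location of the cheque in turn.
If it is in envelope 1 (prior 1/3): envelope 2 is available, opened with probability 5/9; weight (1/3)·(5/9) = 5/27.
If it is in envelope 2 (prior 1/3): the presenter opened envelope 2, so this case is ruled out; weight (1/3)·0 = 0.
If it is in envelope 3 (prior 1/3): only envelope 2 is available, probability 1; weight (1/3)·1 = 1/3.
The weights sum to 14/27.
So P(the cheque in envelope 1 | the presenter opened envelope 2) = (5/27) / (14/27) = 5/14.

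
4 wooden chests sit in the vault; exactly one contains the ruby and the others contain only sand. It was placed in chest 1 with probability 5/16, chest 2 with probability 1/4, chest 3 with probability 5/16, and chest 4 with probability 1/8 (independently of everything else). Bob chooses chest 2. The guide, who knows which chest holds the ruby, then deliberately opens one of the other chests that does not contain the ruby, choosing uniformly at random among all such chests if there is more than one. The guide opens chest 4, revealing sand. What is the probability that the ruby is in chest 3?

Consider each possible location of the ruby in turn.
If it is in either of chests 1 and 3 (prior 5/16 each): the guide has 2 equally likely choices, so probability 1/2; weight (5/16)·(1/2) = 5/32 each.
If it is in chest 2 (prior 1/4): the guide has 3 equally likely choices, so probability 1/3; weight (1/4)·(1/3) = 1/12.
If it is in chest 4 (prior 1/8): the guide opened chest 4, so this case is ruled out; weight (1/8)·0 = 0.
The weights sum to 19/48.
So P(the ruby in chest 3 | the guide opened chest 4) = (5/32) / (19/48) = 15/38.

15/38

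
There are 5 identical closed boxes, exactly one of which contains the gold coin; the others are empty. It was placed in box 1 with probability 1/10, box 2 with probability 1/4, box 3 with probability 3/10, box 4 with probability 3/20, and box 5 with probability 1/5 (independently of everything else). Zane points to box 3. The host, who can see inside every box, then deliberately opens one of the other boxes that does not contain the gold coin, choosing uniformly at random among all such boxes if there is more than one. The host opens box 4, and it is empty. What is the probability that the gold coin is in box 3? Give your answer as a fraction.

9/31

Condition on the true location of the gold coin.
If it is in box 1 (prior 1/10): the host has 3 equally likely choices, so probability 1/3; weight (1/10)·(1/3) = 1/30.
If it is in box 2 (prior 1/4): the host has 3 equally likely choices, so probability 1/3; weight (1/4)·(1/3) = 1/12.
If it is in box 3 (prior 3/10): the host has 4 equally likely choices, so probability 1/4; weight (3/10)·(1/4) = 3/40.
If it is in box 4 (prior 3/20): the host opened box 4, so this case is ruled out; weight (3/20)·0 = 0.
If it is in box 5 (prior 1/5): the host has 3 equally likely choices, so probability 1/3; weight (1/5)·(1/3) = 1/15.
The weights sum to 31/120.
So P(the gold coin in box 3 | the host opened box 4) = (3/40) / (31/120) = 9/31.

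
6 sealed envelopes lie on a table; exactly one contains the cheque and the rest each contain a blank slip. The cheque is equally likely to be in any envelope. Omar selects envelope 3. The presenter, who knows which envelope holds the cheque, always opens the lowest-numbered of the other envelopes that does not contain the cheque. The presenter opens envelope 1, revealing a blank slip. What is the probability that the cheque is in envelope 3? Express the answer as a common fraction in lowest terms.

Consider each possible location of the cheque in turn.
If it is in envelope 1 (prior 1/6): the presenter opened envelope 1, so this case is ruled out; weight (1/6)·0 = 0.
If it is in any of envelopes 2, 3, 4, 5, and 6 (prior 1/6 each): envelope 1 is the lowest-numbered option available, probability 1; weight (1/6)·1 = 1/6 each.
The weights sum to 5/6.
So P(the cheque in envelope 3 | the presenter opened envelope 1) = (1/6) / (5/6) = 1/5.

1/5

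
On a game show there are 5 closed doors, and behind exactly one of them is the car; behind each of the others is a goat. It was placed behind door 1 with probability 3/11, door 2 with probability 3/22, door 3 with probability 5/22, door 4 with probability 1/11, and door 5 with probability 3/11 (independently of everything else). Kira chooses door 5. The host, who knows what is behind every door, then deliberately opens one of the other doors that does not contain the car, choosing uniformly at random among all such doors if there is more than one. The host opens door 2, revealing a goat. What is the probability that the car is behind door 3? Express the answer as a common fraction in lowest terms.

2/7

Consider each possible location of the car in turn.
If it is behind door 1 (prior 3/11): the host has 3 equally likely choices, so probability 1/3; weight (3/11)·(1/3) = 1/11.
If it is behind door 2 (prior 3/22): the host opened door 2, so this case is ruled out; weight (3/22)·0 = 0.
If it is behind door 3 (prior 5/22): the host has 3 equally likely choices, so probability 1/3; weight (5/22)·(1/3) = 5/66.
If it is behind door 4 (prior 1/11): the host has 3 equally likely choices, so probability 1/3; weight (1/11)·(1/3) = 1/33.
If it is behind door 5 (prior 3/11): the host has 4 equally likely choices, so probability 1/4; weight (3/11)·(1/4) = 3/44.
The weights sum to 35/132.
So P(the car behind door 3 | the host opened door 2) = (5/66) / (35/132) = 2/7.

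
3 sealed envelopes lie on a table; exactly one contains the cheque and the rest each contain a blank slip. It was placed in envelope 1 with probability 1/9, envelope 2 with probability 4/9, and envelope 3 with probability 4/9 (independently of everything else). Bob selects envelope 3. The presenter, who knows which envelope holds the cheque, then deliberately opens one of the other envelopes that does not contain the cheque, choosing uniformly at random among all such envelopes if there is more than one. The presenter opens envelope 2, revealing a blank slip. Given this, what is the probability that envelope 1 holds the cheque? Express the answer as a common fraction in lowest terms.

Apply Bayes' rule, conditioning on where the cheque actually is.
If it is in envelope 1 (prior 1/9): the presenter has no choice, probability 1; weight (1/9)·1 = 1/9.
If it is in envelope 2 (prior 4/9): the presenter opened envelope 2, so this case is ruled out; weight (4/9)·0 = 0.
If it is in envelope 3 (prior 4/9): the presenter has 2 equally likely choices, so probability 1/2; weight (4/9)·(1/2) = 2/9.
The weights sum to 1/3.
So P(the cheque in envelope 1 | the presenter opened envelope 2) = (1/9) / (1/3) = 1/3.

1/3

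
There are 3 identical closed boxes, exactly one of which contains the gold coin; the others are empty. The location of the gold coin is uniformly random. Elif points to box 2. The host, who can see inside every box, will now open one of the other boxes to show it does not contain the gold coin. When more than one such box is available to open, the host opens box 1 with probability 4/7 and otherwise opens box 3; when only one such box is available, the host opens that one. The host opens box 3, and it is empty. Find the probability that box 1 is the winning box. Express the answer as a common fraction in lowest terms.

7/10

Consider each possible location of the gold coin in turn.
If it is in box 1 (prior 1/3): only box 3 is available, probability 1; weight (1/3)·1 = 1/3.
If it is in box 2 (prior 1/3): box 1 is available but not opened, probability 3/7; weight (1/3)·(3/7) = 1/7.
If it is in box 3 (prior 1/3): the host opened box 3, so this case is ruled out; weight (1/3)·0 = 0.
The weights sum to 10/21.
So P(the gold coin in box 1 | the host opened box 3) = (1/3) / (10/21) = 7/10.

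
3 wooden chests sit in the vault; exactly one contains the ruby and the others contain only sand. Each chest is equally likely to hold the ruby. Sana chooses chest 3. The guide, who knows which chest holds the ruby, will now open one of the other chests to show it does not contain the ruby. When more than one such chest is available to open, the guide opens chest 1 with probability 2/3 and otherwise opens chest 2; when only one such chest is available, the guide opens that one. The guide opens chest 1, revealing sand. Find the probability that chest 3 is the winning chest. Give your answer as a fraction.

2/5

Consider each possible location of the ruby in turn.
If it is in chest 1 (prior 1/3): the guide opened chest 1, so this case is ruled out; weight (1/3)·0 = 0.
If it is in chest 2 (prior 1/3): only chest 1 is available, probability 1; weight (1/3)·1 = 1/3.
If it is in chest 3 (prior 1/3): chest 1 is available, opened with probability 2/3; weight (1/3)·(2/3) = 2/9.
The weights sum to 5/9.
So P(the ruby in chest 3 | the guide opened chest 1) = (2/9) / (5/9) = 2/5.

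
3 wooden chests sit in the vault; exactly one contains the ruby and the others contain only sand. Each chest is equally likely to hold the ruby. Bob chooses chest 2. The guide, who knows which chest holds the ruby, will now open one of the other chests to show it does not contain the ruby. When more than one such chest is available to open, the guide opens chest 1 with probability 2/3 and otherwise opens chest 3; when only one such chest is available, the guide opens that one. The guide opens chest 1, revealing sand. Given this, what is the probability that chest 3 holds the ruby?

Condition on the true location of the ruby.
If it is in chest 1 (prior 1/3): the guide opened chest 1, so this case is ruled out; weight (1/3)·0 = 0.
If it is in chest 2 (prior 1/3): chest 1 is available, opened with probability 2/3; weight (1/3)·(2/3) = 2/9.
If it is in chest 3 (prior 1/3): only chest 1 is available, probability 1; weight (1/3)·1 = 1/3.
The weights sum to 5/9.
So P(the ruby in chest 3 | the guide opened chest 1) = (1/3) / (5/9) = 3/5.

3/5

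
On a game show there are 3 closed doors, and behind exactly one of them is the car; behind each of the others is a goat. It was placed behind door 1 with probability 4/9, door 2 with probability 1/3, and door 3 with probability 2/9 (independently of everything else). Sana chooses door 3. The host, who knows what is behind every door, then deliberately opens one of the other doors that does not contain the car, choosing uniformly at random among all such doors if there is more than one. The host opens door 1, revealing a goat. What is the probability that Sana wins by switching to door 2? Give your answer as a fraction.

Condition on the true location of the car.
If it is behind door 1 (prior 4/9): the host opened door 1, so this case is ruled out; weight (4/9)·0 = 0.
If it is behind door 2 (prior 1/3): the host has no choice, probability 1; weight (1/3)·1 = 1/3.
If it is behind door 3 (prior 2/9): the host has 2 equally likely choices, so probability 1/2; weight (2/9)·(1/2) = 1/9.
The weights sum to 4/9.
So P(the car behind door 2 | the host opened door 1) = (1/3) / (4/9) = 3/4.

3/4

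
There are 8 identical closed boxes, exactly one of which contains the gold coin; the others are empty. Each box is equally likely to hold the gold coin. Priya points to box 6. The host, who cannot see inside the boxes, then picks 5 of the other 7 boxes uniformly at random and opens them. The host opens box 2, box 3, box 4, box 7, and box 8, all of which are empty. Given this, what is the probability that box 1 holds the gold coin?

Because the host chose which boxes to open without knowing where the gold coin is, the choice is independent of the prize location. Learning that none of the 5 opened boxes holds the gold coin simply rules out those 5 locations and leaves the remaining 3 boxes still equally likely by symmetry.
So P(the gold coin in box 1) = 1/3.

1/3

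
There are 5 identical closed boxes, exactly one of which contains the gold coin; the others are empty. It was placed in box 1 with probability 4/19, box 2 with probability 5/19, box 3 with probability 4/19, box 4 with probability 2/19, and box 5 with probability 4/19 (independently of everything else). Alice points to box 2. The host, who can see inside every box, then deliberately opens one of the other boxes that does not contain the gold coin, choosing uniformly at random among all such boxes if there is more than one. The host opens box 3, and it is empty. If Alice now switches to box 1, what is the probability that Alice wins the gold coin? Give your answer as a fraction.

Consider each possible location of the gold coin in turn.
If it is in either of boxes 1 and 5 (prior 4/19 each): the host has 3 equally likely choices, so probability 1/3; weight (4/19)·(1/3) = 4/57 each.
If it is in box 2 (prior 5/19): the host has 4 equally likely choices, so probability 1/4; weight (5/19)·(1/4) = 5/76.
If it is in box 3 (prior 4/19): the host opened box 3, so this case is ruled out; weight (4/19)·0 = 0.
If it is in box 4 (prior 2/19): the host has 3 equally likely choices, so probability 1/3; weight (2/19)·(1/3) = 2/57.
The weights sum to 55/228.
So P(the gold coin in box 1 | the host opened box 3) = (4/57) / (55/228) = 16/55.

16/55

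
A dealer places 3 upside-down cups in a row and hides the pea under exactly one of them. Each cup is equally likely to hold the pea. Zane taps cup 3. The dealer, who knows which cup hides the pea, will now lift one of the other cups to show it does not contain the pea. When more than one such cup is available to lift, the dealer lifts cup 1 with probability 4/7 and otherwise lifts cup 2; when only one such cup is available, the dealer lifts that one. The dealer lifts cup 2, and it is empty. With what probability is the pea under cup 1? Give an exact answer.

7/10

Apply Bayes' rule, conditioning on where the pea actually is.
If it is under cup 1 (prior 1/3): only cup 2 is available, probability 1; weight (1/3)·1 = 1/3.
If it is under cup 2 (prior 1/3): the dealer opened cup 2, so this case is ruled out; weight (1/3)·0 = 0.
If it is under cup 3 (prior 1/3): cup 1 is available but not opened, probability 3/7; weight (1/3)·(3/7) = 1/7.
The weights sum to 10/21.
So P(the pea under cup 1 | the dealer opened cup 2) = (1/3) / (10/21) = 7/10.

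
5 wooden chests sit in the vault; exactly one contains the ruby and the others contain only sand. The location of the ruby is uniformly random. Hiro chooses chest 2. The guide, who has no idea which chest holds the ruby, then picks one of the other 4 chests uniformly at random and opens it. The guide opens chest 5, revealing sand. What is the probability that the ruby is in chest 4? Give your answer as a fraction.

1/4

Consider each possible location of the ruby in turn.
If it is in any of chests 1, 2, 3, and 4 (prior 1/5 each): the guide picks chest 5 with probability 1/4 regardless, and it is not the prize; weight (1/5)·(1/4) = 1/20 each.
If it is in chest 5 (prior 1/5): the guide opened chest 5, so this case is ruled out; weight (1/5)·0 = 0.
The weights sum to 1/5.
So P(the ruby in chest 4 | the guide opened chest 5) = (1/20) / (1/5) = 1/4.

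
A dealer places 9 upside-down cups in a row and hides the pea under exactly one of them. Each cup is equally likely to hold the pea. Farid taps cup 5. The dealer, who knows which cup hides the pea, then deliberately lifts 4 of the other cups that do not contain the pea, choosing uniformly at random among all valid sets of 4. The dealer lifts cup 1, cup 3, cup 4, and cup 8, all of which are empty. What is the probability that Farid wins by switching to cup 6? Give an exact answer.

Consider each possible location of the pea in turn.
If it is under any of cups 1, 3, 4, and 8 (prior 1/9 each): that cup was opened and seen not to hold the prize — ruled out; weight (1/9)·0 = 0 each.
If it is under any of cups 2, 6, 7, and 9 (prior 1/9 each): the dealer has 35 equally likely choices, so probability 1/35; weight (1/9)·(1/35) = 1/315 each.
If it is under cup 5 (prior 1/9): the dealer has 70 equally likely choices, so probability 1/70; weight (1/9)·(1/70) = 1/630.
The weights sum to 1/70.
So P(the pea under cup 6 | the dealer opened cup 1, cup 3, cup 4, and cup 8) = (1/315) / (1/70) = 2/9.

2/9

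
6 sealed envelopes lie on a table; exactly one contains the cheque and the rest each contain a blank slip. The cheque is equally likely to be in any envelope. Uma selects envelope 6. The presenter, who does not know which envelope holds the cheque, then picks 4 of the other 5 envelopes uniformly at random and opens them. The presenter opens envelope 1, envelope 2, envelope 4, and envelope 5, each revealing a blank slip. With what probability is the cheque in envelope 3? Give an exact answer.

Because the presenter chose which envelopes to open without knowing where the cheque is, the choice is independent of the prize location. Learning that none of the 4 opened envelopes holds the cheque simply rules out those 4 locations and leaves the remaining 2 envelopes still equally likely by symmetry.
So P(the cheque in envelope 3) = 1/2.

1/2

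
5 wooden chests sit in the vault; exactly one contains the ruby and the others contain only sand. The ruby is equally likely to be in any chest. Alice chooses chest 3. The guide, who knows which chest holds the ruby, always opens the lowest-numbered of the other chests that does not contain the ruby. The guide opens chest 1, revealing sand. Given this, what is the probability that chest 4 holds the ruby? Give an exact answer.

1/4

Consider each possible location of the ruby in turn.
If it is in chest 1 (prior 1/5): the guide opened chest 1, so this case is ruled out; weight (1/5)·0 = 0.
If it is in any of chests 2, 3, 4, and 5 (prior 1/5 each): chest 1 is the lowest-numbered option available, probability 1; weight (1/5)·1 = 1/5 each.
The weights sum to 4/5.
So P(the ruby in chest 4 | the guide opened chest 1) = (1/5) / (4/5) = 1/4.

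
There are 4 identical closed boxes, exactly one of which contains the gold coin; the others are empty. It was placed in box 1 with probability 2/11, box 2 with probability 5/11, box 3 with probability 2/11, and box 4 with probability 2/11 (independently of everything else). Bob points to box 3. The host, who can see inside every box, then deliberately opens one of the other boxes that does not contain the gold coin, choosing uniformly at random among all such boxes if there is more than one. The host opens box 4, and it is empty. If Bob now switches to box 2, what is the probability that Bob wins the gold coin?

3/5

Apply Bayes' rule, conditioning on where the gold coin actually is.
If it is in box 1 (prior 2/11): the host has 2 equally likely choices, so probability 1/2; weight (2/11)·(1/2) = 1/11.
If it is in box 2 (prior 5/11): the host has 2 equally likely choices, so probability 1/2; weight (5/11)·(1/2) = 5/22.
If it is in box 3 (prior 2/11): the host has 3 equally likely choices, so probability 1/3; weight (2/11)·(1/3) = 2/33.
If it is in box 4 (prior 2/11): the host opened box 4, so this case is ruled out; weight (2/11)·0 = 0.
The weights sum to 25/66.
So P(the gold coin in box 2 | the host opened box 4) = (5/22) / (25/66) = 3/5.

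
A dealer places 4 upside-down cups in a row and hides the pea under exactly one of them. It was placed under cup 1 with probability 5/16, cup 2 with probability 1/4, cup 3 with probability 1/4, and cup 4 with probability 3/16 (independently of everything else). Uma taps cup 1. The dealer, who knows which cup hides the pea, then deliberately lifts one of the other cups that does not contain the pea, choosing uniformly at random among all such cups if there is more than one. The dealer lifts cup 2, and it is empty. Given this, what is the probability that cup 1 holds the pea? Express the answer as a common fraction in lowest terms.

10/31

Consider each possible location of the pea in turn.
If it is under cup 1 (prior 5/16): the dealer has 3 equally likely choices, so probability 1/3; weight (5/16)·(1/3) = 5/48.
If it is under cup 2 (prior 1/4): the dealer opened cup 2, so this case is ruled out; weight (1/4)·0 = 0.
If it is under cup 3 (prior 1/4): the dealer has 2 equally likely choices, so probability 1/2; weight (1/4)·(1/2) = 1/8.
If it is under cup 4 (prior 3/16): the dealer has 2 equally likely choices, so probability 1/2; weight (3/16)·(1/2) = 3/32.
The weights sum to 31/96.
So P(the pea under cup 1 | the dealer opened cup 2) = (5/48) / (31/96) = 10/31.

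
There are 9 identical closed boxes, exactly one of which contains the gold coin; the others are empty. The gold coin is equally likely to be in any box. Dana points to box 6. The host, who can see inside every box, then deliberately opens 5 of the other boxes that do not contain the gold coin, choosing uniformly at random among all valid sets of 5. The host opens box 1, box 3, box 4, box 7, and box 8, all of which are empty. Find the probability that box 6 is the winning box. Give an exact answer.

1/9

Consider each possible location of the gold coin in turn.
If it is in any of boxes 1, 3, 4, 7, and 8 (prior 1/9 each): that box was opened and seen not to hold the prize — ruled out; weight (1/9)·0 = 0 each.
If it is in any of boxes 2, 5, and 9 (prior 1/9 each): the host has 21 equally likely choices, so probability 1/21; weight (1/9)·(1/21) = 1/189 each.
If it is in box 6 (prior 1/9): the host has 56 equally likely choices, so probability 1/56; weight (1/9)·(1/56) = 1/504.
The weights sum to 1/56.
So P(the gold coin in box 6 | the host opened box 1, box 3, box 4, box 7, and box 8) = (1/504) / (1/56) = 1/9.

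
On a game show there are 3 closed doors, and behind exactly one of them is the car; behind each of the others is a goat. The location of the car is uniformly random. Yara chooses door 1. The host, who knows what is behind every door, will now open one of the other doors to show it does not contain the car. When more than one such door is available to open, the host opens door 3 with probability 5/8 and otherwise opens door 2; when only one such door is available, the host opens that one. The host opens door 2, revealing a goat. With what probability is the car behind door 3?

8/11

Apply Bayes' rule, conditioning on where the car actually is.
If it is behind door 1 (prior 1/3): door 3 is available but not opened, probability 3/8; weight (1/3)·(3/8) = 1/8.
If it is behind door 2 (prior 1/3): the host opened door 2, so this case is ruled out; weight (1/3)·0 = 0.
If it is behind door 3 (prior 1/3): only door 2 is available, probability 1; weight (1/3)·1 = 1/3.
The weights sum to 11/24.
So P(the car behind door 3 | the host opened door 2) = (1/3) / (11/24) = 8/11.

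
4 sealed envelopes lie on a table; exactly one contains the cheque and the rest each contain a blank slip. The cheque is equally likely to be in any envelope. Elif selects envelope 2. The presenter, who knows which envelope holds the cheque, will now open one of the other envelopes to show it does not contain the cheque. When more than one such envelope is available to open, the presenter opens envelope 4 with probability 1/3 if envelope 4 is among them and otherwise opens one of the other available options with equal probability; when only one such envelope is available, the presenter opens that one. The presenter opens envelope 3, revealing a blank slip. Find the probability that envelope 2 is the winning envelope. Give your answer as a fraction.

2/9

Condition on the true location of the cheque.
If it is in envelope 1 (prior 1/4): envelope 4 is available but not opened, probability 2/3; weight (1/4)·(2/3) = 1/6.
If it is in envelope 2 (prior 1/4): envelope 4 is available but not opened; envelope 3 gets probability (1 − 1/3)/2 = 1/3; weight (1/4)·(1/3) = 1/12.
If it is in envelope 3 (prior 1/4): the presenter opened envelope 3, so this case is ruled out; weight (1/4)·0 = 0.
If it is in envelope 4 (prior 1/4): envelope 4 holds the prize so is unavailable; the presenter chooses uniformly among the 2 others, probability 1/2; weight (1/4)·(1/2) = 1/8.
The weights sum to 3/8.
So P(the cheque in envelope 2 | the presenter opened envelope 3) = (1/12) / (3/8) = 2/9.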